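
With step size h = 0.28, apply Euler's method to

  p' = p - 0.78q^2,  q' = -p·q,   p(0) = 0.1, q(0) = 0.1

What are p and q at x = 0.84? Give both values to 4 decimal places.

Euler on (p,q): p_{n+1} = p_n + h·p', q_{n+1} = q_n + h·q'.
0.000000: (0.100000, 0.100000); f=(0.092200, -0.010000) → (0.125816, 0.097200)
0.280000: (0.125816, 0.097200); f=(0.118447, -0.012229) → (0.158981, 0.093776)
0.560000: (0.158981, 0.093776); f=(0.152122, -0.014909) → (0.201575, 0.089601)
(p(0.84), q(0.84)) ≈ (0.2016, 0.0896)

0.2016, 0.0896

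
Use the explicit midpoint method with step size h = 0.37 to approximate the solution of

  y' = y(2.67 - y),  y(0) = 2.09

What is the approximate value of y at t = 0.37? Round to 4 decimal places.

Midpoint: k1 = f(t_n, y_n); k2 = f(t_n + h/2, y_n + (h/2)·k1); y_{n+1} = y_n + h·k2.
t=0.000000, y=2.090000:
  k1 = f(0.000000, 2.090000) = 1.212200
  k2 = f(0.185000, 2.314257) = 0.823281
  y ← 2.090000 + 0.37·0.823281 = 2.394614
y(0.37) ≈ 2.3946

2.3946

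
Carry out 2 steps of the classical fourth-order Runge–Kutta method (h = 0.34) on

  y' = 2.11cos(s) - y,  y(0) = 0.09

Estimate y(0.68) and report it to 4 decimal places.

0.9947

RK4: k1 = f(s_n, y_n); k2 = f(s_n + h/2, y_n + (h/2)·k1); k3 = f(s_n + h/2, y_n + (h/2)·k2); k4 = f(s_n + h, y_n + h·k3); y_{n+1} = y_n + (h/6)·(k1 + 2k2 + 2k3 + k4).
s=0.000000, y=0.090000:
  k1 = f(0.000000, 0.090000) = 2.020000
  k2 = f(0.170000, 0.433400) = 1.646184
  k3 = f(0.170000, 0.369851) = 1.709733
  k4 = f(0.340000, 0.671309) = 1.317903
  y ← 0.090000 + (0.34/6)·(k1 + 2k2 + 2k3 + k4) = 0.659485
s=0.340000, y=0.659485:
  k1 = f(0.340000, 0.659485) = 1.329727
  k2 = f(0.510000, 0.885539) = 0.955952
  k3 = f(0.510000, 0.821997) = 1.019494
  k4 = f(0.680000, 1.006113) = 0.634565
  y ← 0.659485 + (0.34/6)·(k1 + 2k2 + 2k3 + k4) = 0.994679
y(0.68) ≈ 0.9947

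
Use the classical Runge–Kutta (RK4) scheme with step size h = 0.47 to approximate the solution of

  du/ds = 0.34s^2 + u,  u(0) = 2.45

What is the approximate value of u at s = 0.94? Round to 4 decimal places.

RK4: k1 = f(s_n, u_n); k2 = f(s_n + h/2, u_n + (h/2)·k1); k3 = f(s_n + h/2, u_n + (h/2)·k2); k4 = f(s_n + h, u_n + h·k3); u_{n+1} = u_n + (h/6)·(k1 + 2k2 + 2k3 + k4).
s=0.000000, u=2.450000:
  k1 = f(0.000000, 2.450000) = 2.450000
  k2 = f(0.235000, 3.025750) = 3.044527
  k3 = f(0.235000, 3.165464) = 3.184240
  k4 = f(0.470000, 3.946593) = 4.021699
  u ← 2.450000 + (0.47/6)·(k1 + 2k2 + 2k3 + k4) = 3.932790
s=0.470000, u=3.932790:
  k1 = f(0.470000, 3.932790) = 4.007896
  k2 = f(0.705000, 4.874645) = 5.043634
  k3 = f(0.705000, 5.118044) = 5.287032
  k4 = f(0.940000, 6.417695) = 6.718119
  u ← 3.932790 + (0.47/6)·(k1 + 2k2 + 2k3 + k4) = 6.391465
u(0.94) ≈ 6.3915

6.3915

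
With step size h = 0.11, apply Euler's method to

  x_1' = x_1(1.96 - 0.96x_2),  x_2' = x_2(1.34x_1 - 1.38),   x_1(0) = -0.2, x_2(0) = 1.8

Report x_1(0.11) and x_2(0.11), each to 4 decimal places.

Euler on (x_1,x_2): x_1_{n+1} = x_1_n + h·x_1', x_2_{n+1} = x_2_n + h·x_2'.
0.000000: (-0.200000, 1.800000); f=(-0.046400, -2.966400) → (-0.205104, 1.473696)
(x_1(0.11), x_2(0.11)) ≈ (-0.2051, 1.4737)

-0.2051, 1.4737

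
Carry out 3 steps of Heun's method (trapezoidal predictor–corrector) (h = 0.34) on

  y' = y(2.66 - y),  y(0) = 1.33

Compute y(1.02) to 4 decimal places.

2.4420

Heun: k1 = f(t_n, y_n); k2 = f(t_n + h, y_n + h·k1); y_{n+1} = y_n + (h/2)·(k1 + k2).
t=0.000000, y=1.330000:
  k1 = f(0.000000, 1.330000) = 1.768900
  k2 = f(0.340000, 1.931426) = 1.407187
  y ← 1.330000 + (0.34/2)·(1.768900 + 1.407187) = 1.869935
t=0.340000, y=1.869935:
  k1 = f(0.340000, 1.869935) = 1.477370
  k2 = f(0.680000, 2.372241) = 0.682634
  y ← 1.869935 + (0.34/2)·(1.477370 + 0.682634) = 2.237136
t=0.680000, y=2.237136:
  k1 = f(0.680000, 2.237136) = 0.946005
  k2 = f(1.020000, 2.558777) = 0.259006
  y ← 2.237136 + (0.34/2)·(0.946005 + 0.259006) = 2.441988
y(1.02) ≈ 2.4420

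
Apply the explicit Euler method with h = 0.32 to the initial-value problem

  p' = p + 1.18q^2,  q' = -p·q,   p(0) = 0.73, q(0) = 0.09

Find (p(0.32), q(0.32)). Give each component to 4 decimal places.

0.9667, 0.0690

Euler on (p,q): p_{n+1} = p_n + h·p', q_{n+1} = q_n + h·q'.
0.000000: (0.730000, 0.090000); f=(0.739558, -0.065700) → (0.966659, 0.068976)
(p(0.32), q(0.32)) ≈ (0.9667, 0.0690)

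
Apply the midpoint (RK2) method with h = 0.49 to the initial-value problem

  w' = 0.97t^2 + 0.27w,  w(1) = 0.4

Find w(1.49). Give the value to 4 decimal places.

Midpoint: k1 = f(t_n, w_n); k2 = f(t_n + h/2, w_n + (h/2)·k1); w_{n+1} = w_n + h·k2.
t=1.000000, w=0.400000:
  k1 = f(1.000000, 0.400000) = 1.078000
  k2 = f(1.245000, 0.664110) = 1.682834
  w ← 0.400000 + 0.49·1.682834 = 1.224589
w(1.49) ≈ 1.2246

1.2246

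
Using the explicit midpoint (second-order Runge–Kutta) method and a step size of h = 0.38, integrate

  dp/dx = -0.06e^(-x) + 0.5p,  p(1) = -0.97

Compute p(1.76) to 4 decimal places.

-1.4302

Midpoint: k1 = f(x_n, p_n); k2 = f(x_n + h/2, p_n + (h/2)·k1); p_{n+1} = p_n + h·k2.
x=1.000000, p=-0.970000:
  k1 = f(1.000000, -0.970000) = -0.507073
  k2 = f(1.190000, -1.066344) = -0.551425
  p ← -0.970000 + 0.38·(-0.551425) = -1.179542
x=1.380000, p=-1.179542:
  k1 = f(1.380000, -1.179542) = -0.604865
  k2 = f(1.570000, -1.294466) = -0.659716
  p ← -1.179542 + 0.38·(-0.659716) = -1.430234
p(1.76) ≈ -1.4302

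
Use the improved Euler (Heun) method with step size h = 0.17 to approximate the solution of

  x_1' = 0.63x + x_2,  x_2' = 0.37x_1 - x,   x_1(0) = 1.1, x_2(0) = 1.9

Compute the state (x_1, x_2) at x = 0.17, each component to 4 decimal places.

1.4380, 1.9649

Heun on (x_1,x_2): k1 = f(x_n, state_n); k2 = f(x_n + h, state_n + h·k1); state_{n+1} = state_n + (h/2)·(k1 + k2).
0.000000: (1.100000, 1.900000)
  k1 = (1.900000, 0.407000)
  predictor → (1.423000, 1.969190)
  k2 = (2.076290, 0.356510)
  → (1.437985, 1.964898)
(x_1(0.17), x_2(0.17)) ≈ (1.4380, 1.9649)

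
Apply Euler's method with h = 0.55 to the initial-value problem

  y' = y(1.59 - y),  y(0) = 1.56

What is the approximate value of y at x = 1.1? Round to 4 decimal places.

Euler: y_{n+1} = y_n + h·f(x_n, y_n).
x=0.000000, y=1.560000: f=0.046800 → y ← 1.560000 + 0.55·0.046800 = 1.585740
x=0.550000, y=1.585740: f=0.006755 → y ← 1.585740 + 0.55·0.006755 = 1.589455
y(1.1) ≈ 1.5895

1.5895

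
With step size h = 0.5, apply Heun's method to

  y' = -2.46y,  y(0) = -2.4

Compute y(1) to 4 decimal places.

Heun: k1 = f(x_n, y_n); k2 = f(x_n + h, y_n + h·k1); y_{n+1} = y_n + (h/2)·(k1 + k2).
x=0.000000, y=-2.400000:
  k1 = f(0.000000, -2.400000) = 5.904000
  k2 = f(0.500000, 0.552000) = -1.357920
  y ← -2.400000 + (0.5/2)·(5.904000 + (-1.357920)) = -1.263480
x=0.500000, y=-1.263480:
  k1 = f(0.500000, -1.263480) = 3.108161
  k2 = f(1.000000, 0.290600) = -0.714877
  y ← -1.263480 + (0.5/2)·(3.108161 + (-0.714877)) = -0.665159
y(1) ≈ -0.6652

-0.6652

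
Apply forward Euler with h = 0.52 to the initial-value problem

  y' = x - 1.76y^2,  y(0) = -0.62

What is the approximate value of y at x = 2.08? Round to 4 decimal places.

Euler: y_{n+1} = y_n + h·f(x_n, y_n).
x=0.000000, y=-0.620000: f=-0.676544 → y ← -0.620000 + 0.52·(-0.676544) = -0.971803
x=0.520000, y=-0.971803: f=-1.142145 → y ← -0.971803 + 0.52·(-1.142145) = -1.565719
x=1.040000, y=-1.565719: f=-3.274595 → y ← -1.565719 + 0.52·(-3.274595) = -3.268508
x=1.560000, y=-3.268508: f=-17.242334 → y ← -3.268508 + 0.52·(-17.242334) = -12.234522
y(2.08) ≈ -12.2345

-12.2345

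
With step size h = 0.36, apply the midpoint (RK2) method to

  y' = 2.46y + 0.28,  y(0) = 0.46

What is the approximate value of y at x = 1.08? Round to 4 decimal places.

Midpoint: k1 = f(x_n, y_n); k2 = f(x_n + h/2, y_n + (h/2)·k1); y_{n+1} = y_n + h·k2.
x=0.000000, y=0.460000:
  k1 = f(0.000000, 0.460000) = 1.411600
  k2 = f(0.180000, 0.714088) = 2.036656
  y ← 0.460000 + 0.36·2.036656 = 1.193196
x=0.360000, y=1.193196:
  k1 = f(0.360000, 1.193196) = 3.215263
  k2 = f(0.540000, 1.771944) = 4.638981
  y ← 1.193196 + 0.36·4.638981 = 2.863230
x=0.720000, y=2.863230:
  k1 = f(0.720000, 2.863230) = 7.323545
  k2 = f(0.900000, 4.181468) = 10.566411
  y ← 2.863230 + 0.36·10.566411 = 6.667137
y(1.08) ≈ 6.6671

6.6671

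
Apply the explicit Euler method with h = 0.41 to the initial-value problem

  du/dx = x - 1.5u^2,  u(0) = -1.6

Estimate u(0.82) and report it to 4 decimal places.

-9.2035

Euler: u_{n+1} = u_n + h·f(x_n, u_n).
x=0.000000, u=-1.600000: f=-3.840000 → u ← -1.600000 + 0.41·(-3.840000) = -3.174400
x=0.410000, u=-3.174400: f=-14.705223 → u ← -3.174400 + 0.41·(-14.705223) = -9.203541
u(0.82) ≈ -9.2035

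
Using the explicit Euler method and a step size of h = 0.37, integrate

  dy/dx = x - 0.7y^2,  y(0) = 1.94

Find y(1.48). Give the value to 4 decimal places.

1.1232

Euler: y_{n+1} = y_n + h·f(x_n, y_n).
x=0.000000, y=1.940000: f=-2.634520 → y ← 1.940000 + 0.37·(-2.634520) = 0.965228
x=0.370000, y=0.965228: f=-0.282165 → y ← 0.965228 + 0.37·(-0.282165) = 0.860827
x=0.740000, y=0.860827: f=0.221284 → y ← 0.860827 + 0.37·0.221284 = 0.942702
x=1.110000, y=0.942702: f=0.487919 → y ← 0.942702 + 0.37·0.487919 = 1.123232
y(1.48) ≈ 1.1232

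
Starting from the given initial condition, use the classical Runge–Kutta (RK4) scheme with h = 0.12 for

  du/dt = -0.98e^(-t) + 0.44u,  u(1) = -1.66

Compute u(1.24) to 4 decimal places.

RK4: k1 = f(t_n, u_n); k2 = f(t_n + h/2, u_n + (h/2)·k1); k3 = f(t_n + h/2, u_n + (h/2)·k2); k4 = f(t_n + h, u_n + h·k3); u_{n+1} = u_n + (h/6)·(k1 + 2k2 + 2k3 + k4).
t=1.000000, u=-1.660000:
  k1 = f(1.000000, -1.660000) = -1.090922
  k2 = f(1.060000, -1.725455) = -1.098727
  k3 = f(1.060000, -1.725924) = -1.098933
  k4 = f(1.120000, -1.791872) = -1.108178
  u ← -1.660000 + (0.12/6)·(k1 + 2k2 + 2k3 + k4) = -1.791888
t=1.120000, u=-1.791888:
  k1 = f(1.120000, -1.791888) = -1.108185
  k2 = f(1.180000, -1.858380) = -1.118820
  k3 = f(1.180000, -1.859018) = -1.119101
  k4 = f(1.240000, -1.926181) = -1.131116
  u ← -1.791888 + (0.12/6)·(k1 + 2k2 + 2k3 + k4) = -1.926191
u(1.24) ≈ -1.9262

-1.9262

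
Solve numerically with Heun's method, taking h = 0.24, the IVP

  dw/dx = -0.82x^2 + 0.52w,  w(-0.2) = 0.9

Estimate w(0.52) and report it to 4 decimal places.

Heun: k1 = f(x_n, w_n); k2 = f(x_n + h, w_n + h·k1); w_{n+1} = w_n + (h/2)·(k1 + k2).
x=-0.200000, w=0.900000:
  k1 = f(-0.200000, 0.900000) = 0.435200
  k2 = f(0.040000, 1.004448) = 0.521001
  w ← 0.900000 + (0.24/2)·(0.435200 + 0.521001) = 1.014744
x=0.040000, w=1.014744:
  k1 = f(0.040000, 1.014744) = 0.526355
  k2 = f(0.280000, 1.141069) = 0.529068
  w ← 1.014744 + (0.24/2)·(0.526355 + 0.529068) = 1.141395
x=0.280000, w=1.141395:
  k1 = f(0.280000, 1.141395) = 0.529237
  k2 = f(0.520000, 1.268412) = 0.437846
  w ← 1.141395 + (0.24/2)·(0.529237 + 0.437846) = 1.257445
w(0.52) ≈ 1.2574

1.2574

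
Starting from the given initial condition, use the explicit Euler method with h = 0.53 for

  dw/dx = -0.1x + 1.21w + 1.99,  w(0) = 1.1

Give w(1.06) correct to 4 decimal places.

Euler: w_{n+1} = w_n + h·f(x_n, w_n).
x=0.000000, w=1.100000: f=3.321000 → w ← 1.100000 + 0.53·3.321000 = 2.860130
x=0.530000, w=2.860130: f=5.397757 → w ← 2.860130 + 0.53·5.397757 = 5.720941
w(1.06) ≈ 5.7209

5.7209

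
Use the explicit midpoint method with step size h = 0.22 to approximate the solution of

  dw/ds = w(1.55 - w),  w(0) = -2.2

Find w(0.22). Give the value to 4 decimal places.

-5.3841

Midpoint: k1 = f(s_n, w_n); k2 = f(s_n + h/2, w_n + (h/2)·k1); w_{n+1} = w_n + h·k2.
s=0.000000, w=-2.200000:
  k1 = f(0.000000, -2.200000) = -8.250000
  k2 = f(0.110000, -3.107500) = -14.473181
  w ← -2.200000 + 0.22·(-14.473181) = -5.384100
w(0.22) ≈ -5.3841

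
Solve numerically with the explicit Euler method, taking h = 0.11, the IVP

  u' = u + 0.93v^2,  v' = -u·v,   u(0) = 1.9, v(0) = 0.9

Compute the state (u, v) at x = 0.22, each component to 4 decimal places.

2.4848, 0.5403

Euler on (u,v): u_{n+1} = u_n + h·u', v_{n+1} = v_n + h·v'.
0.000000: (1.900000, 0.900000); f=(2.653300, -1.710000) → (2.191863, 0.711900)
0.110000: (2.191863, 0.711900); f=(2.663188, -1.560387) → (2.484814, 0.540257)
(u(0.22), v(0.22)) ≈ (2.4848, 0.5403)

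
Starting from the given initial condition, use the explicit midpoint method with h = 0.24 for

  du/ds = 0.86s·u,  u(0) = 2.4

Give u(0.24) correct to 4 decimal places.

Midpoint: k1 = f(s_n, u_n); k2 = f(s_n + h/2, u_n + (h/2)·k1); u_{n+1} = u_n + h·k2.
s=0.000000, u=2.400000:
  k1 = f(0.000000, 2.400000) = 0.000000
  k2 = f(0.120000, 2.400000) = 0.247680
  u ← 2.400000 + 0.24·0.247680 = 2.459443
u(0.24) ≈ 2.4594

2.4594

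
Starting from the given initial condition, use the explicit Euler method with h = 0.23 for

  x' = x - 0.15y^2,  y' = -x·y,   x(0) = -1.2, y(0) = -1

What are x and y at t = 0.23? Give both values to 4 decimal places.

-1.5105, -1.2760

Euler on (x,y): x_{n+1} = x_n + h·x', y_{n+1} = y_n + h·y'.
0.000000: (-1.200000, -1.000000); f=(-1.350000, -1.200000) → (-1.510500, -1.276000)
(x(0.23), y(0.23)) ≈ (-1.5105, -1.2760)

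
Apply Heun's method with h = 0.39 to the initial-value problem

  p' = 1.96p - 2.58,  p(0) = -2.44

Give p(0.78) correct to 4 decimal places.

Heun: k1 = f(t_n, p_n); k2 = f(t_n + h, p_n + h·k1); p_{n+1} = p_n + (h/2)·(k1 + k2).
t=0.000000, p=-2.440000:
  k1 = f(0.000000, -2.440000) = -7.362400
  k2 = f(0.390000, -5.311336) = -12.990219
  p ← -2.440000 + (0.39/2)·(-7.362400 + (-12.990219)) = -6.408761
t=0.390000, p=-6.408761:
  k1 = f(0.390000, -6.408761) = -15.141171
  k2 = f(0.780000, -12.313817) = -26.715082
  p ← -6.408761 + (0.39/2)·(-15.141171 + (-26.715082)) = -14.570730
p(0.78) ≈ -14.5707

-14.5707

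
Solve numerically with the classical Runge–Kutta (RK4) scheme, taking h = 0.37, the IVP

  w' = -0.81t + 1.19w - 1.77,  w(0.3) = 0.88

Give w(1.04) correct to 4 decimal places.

-0.5698

RK4: k1 = f(t_n, w_n); k2 = f(t_n + h/2, w_n + (h/2)·k1); k3 = f(t_n + h/2, w_n + (h/2)·k2); k4 = f(t_n + h, w_n + h·k3); w_{n+1} = w_n + (h/6)·(k1 + 2k2 + 2k3 + k4).
t=0.300000, w=0.880000:
  k1 = f(0.300000, 0.880000) = -0.965800
  k2 = f(0.485000, 0.701327) = -1.328271
  k3 = f(0.485000, 0.634270) = -1.408069
  k4 = f(0.670000, 0.359015) = -1.885473
  w ← 0.880000 + (0.37/6)·(k1 + 2k2 + 2k3 + k4) = 0.366690
t=0.670000, w=0.366690:
  k1 = f(0.670000, 0.366690) = -1.876339
  k2 = f(0.855000, 0.019567) = -2.439265
  k3 = f(0.855000, -0.084574) = -2.563194
  k4 = f(1.040000, -0.581692) = -3.304614
  w ← 0.366690 + (0.37/6)·(k1 + 2k2 + 2k3 + k4) = -0.569772
w(1.04) ≈ -0.5698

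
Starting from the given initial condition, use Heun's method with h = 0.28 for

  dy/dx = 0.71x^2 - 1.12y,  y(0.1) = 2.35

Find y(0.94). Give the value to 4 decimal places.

Heun: k1 = f(x_n, y_n); k2 = f(x_n + h, y_n + h·k1); y_{n+1} = y_n + (h/2)·(k1 + k2).
x=0.100000, y=2.350000:
  k1 = f(0.100000, 2.350000) = -2.624900
  k2 = f(0.380000, 1.615028) = -1.706307
  y ← 2.350000 + (0.28/2)·(-2.624900 + (-1.706307)) = 1.743631
x=0.380000, y=1.743631:
  k1 = f(0.380000, 1.743631) = -1.850343
  k2 = f(0.660000, 1.225535) = -1.063323
  y ← 1.743631 + (0.28/2)·(-1.850343 + (-1.063323)) = 1.335718
x=0.660000, y=1.335718:
  k1 = f(0.660000, 1.335718) = -1.186728
  k2 = f(0.940000, 1.003434) = -0.496490
  y ← 1.335718 + (0.28/2)·(-1.186728 + (-0.496490)) = 1.100067
y(0.94) ≈ 1.1001

1.1001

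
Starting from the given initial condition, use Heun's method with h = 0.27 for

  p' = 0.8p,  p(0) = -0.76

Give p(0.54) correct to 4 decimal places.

-1.1673

Heun: k1 = f(x_n, p_n); k2 = f(x_n + h, p_n + h·k1); p_{n+1} = p_n + (h/2)·(k1 + k2).
x=0.000000, p=-0.760000:
  k1 = f(0.000000, -0.760000) = -0.608000
  k2 = f(0.270000, -0.924160) = -0.739328
  p ← -0.760000 + (0.27/2)·(-0.608000 + (-0.739328)) = -0.941889
x=0.270000, p=-0.941889:
  k1 = f(0.270000, -0.941889) = -0.753511
  k2 = f(0.540000, -1.145337) = -0.916270
  p ← -0.941889 + (0.27/2)·(-0.753511 + (-0.916270)) = -1.167310
p(0.54) ≈ -1.1673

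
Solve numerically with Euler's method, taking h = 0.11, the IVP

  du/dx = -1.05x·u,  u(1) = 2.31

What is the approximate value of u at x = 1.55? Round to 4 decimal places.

Euler: u_{n+1} = u_n + h·f(x_n, u_n).
x=1.000000, u=2.310000: f=-2.425500 → u ← 2.310000 + 0.11·(-2.425500) = 2.043195
x=1.110000, u=2.043195: f=-2.381344 → u ← 2.043195 + 0.11·(-2.381344) = 1.781247
x=1.220000, u=1.781247: f=-2.281778 → u ← 1.781247 + 0.11·(-2.281778) = 1.530252
x=1.330000, u=1.530252: f=-2.136996 → u ← 1.530252 + 0.11·(-2.136996) = 1.295182
x=1.440000, u=1.295182: f=-1.958315 → u ← 1.295182 + 0.11·(-1.958315) = 1.079767
u(1.55) ≈ 1.0798

1.0798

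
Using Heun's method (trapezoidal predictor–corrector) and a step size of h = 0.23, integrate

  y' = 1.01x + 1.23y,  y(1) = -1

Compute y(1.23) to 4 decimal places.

-1.0310

Heun: k1 = f(x_n, y_n); k2 = f(x_n + h, y_n + h·k1); y_{n+1} = y_n + (h/2)·(k1 + k2).
x=1.000000, y=-1.000000:
  k1 = f(1.000000, -1.000000) = -0.220000
  k2 = f(1.230000, -1.050600) = -0.049938
  y ← -1.000000 + (0.23/2)·(-0.220000 + (-0.049938)) = -1.031043
y(1.23) ≈ -1.0310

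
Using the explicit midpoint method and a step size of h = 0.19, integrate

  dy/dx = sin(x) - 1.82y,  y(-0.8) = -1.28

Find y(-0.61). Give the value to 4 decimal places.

-1.0135

Midpoint: k1 = f(x_n, y_n); k2 = f(x_n + h/2, y_n + (h/2)·k1); y_{n+1} = y_n + h·k2.
x=-0.800000, y=-1.280000:
  k1 = f(-0.800000, -1.280000) = 1.612244
  k2 = f(-0.705000, -1.126837) = 1.402809
  y ← -1.280000 + 0.19·1.402809 = -1.013466
y(-0.61) ≈ -1.0135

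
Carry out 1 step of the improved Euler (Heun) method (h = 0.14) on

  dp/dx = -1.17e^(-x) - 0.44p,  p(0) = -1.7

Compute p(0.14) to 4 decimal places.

Heun: k1 = f(x_n, p_n); k2 = f(x_n + h, p_n + h·k1); p_{n+1} = p_n + (h/2)·(k1 + k2).
x=0.000000, p=-1.700000:
  k1 = f(0.000000, -1.700000) = -0.422000
  k2 = f(0.140000, -1.759080) = -0.243154
  p ← -1.700000 + (0.14/2)·(-0.422000 + (-0.243154)) = -1.746561
p(0.14) ≈ -1.7466

-1.7466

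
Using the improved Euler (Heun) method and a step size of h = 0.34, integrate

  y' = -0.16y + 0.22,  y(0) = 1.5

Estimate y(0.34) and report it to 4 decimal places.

1.4934

Heun: k1 = f(s_n, y_n); k2 = f(s_n + h, y_n + h·k1); y_{n+1} = y_n + (h/2)·(k1 + k2).
s=0.000000, y=1.500000:
  k1 = f(0.000000, 1.500000) = -0.020000
  k2 = f(0.340000, 1.493200) = -0.018912
  y ← 1.500000 + (0.34/2)·(-0.020000 + (-0.018912)) = 1.493385
y(0.34) ≈ 1.4934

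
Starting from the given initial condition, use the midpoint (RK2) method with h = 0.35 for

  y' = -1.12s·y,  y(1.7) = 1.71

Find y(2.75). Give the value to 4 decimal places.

0.1941

Midpoint: k1 = f(s_n, y_n); k2 = f(s_n + h/2, y_n + (h/2)·k1); y_{n+1} = y_n + h·k2.
s=1.700000, y=1.710000:
  k1 = f(1.700000, 1.710000) = -3.255840
  k2 = f(1.875000, 1.140228) = -2.394479
  y ← 1.710000 + 0.35·(-2.394479) = 0.871932
s=2.050000, y=0.871932:
  k1 = f(2.050000, 0.871932) = -2.001957
  k2 = f(2.225000, 0.521590) = -1.299802
  y ← 0.871932 + 0.35·(-1.299802) = 0.417002
s=2.400000, y=0.417002:
  k1 = f(2.400000, 0.417002) = -1.120900
  k2 = f(2.575000, 0.220844) = -0.636914
  y ← 0.417002 + 0.35·(-0.636914) = 0.194082
y(2.75) ≈ 0.1941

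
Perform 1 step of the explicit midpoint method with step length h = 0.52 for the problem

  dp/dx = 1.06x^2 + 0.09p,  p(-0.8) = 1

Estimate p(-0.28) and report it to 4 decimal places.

Midpoint: k1 = f(x_n, p_n); k2 = f(x_n + h/2, p_n + (h/2)·k1); p_{n+1} = p_n + h·k2.
x=-0.800000, p=1.000000:
  k1 = f(-0.800000, 1.000000) = 0.768400
  k2 = f(-0.540000, 1.199784) = 0.417077
  p ← 1.000000 + 0.52·0.417077 = 1.216880
p(-0.28) ≈ 1.2169

1.2169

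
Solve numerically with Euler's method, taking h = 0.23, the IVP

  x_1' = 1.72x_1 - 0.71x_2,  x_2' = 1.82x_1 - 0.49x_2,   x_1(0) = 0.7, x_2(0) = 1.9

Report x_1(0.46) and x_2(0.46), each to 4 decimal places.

0.6072, 2.0349

Euler on (x_1,x_2): x_1_{n+1} = x_1_n + h·x_1', x_2_{n+1} = x_2_n + h·x_2'.
0.000000: (0.700000, 1.900000); f=(-0.145000, 0.343000) → (0.666650, 1.978890)
0.230000: (0.666650, 1.978890); f=(-0.258374, 0.243647) → (0.607224, 2.034929)
(x_1(0.46), x_2(0.46)) ≈ (0.6072, 2.0349)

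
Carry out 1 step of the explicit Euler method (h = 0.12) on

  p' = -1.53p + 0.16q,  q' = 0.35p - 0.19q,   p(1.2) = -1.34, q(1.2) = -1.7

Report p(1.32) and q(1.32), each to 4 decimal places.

-1.1266, -1.7175

Euler on (p,q): p_{n+1} = p_n + h·p', q_{n+1} = q_n + h·q'.
1.200000: (-1.340000, -1.700000); f=(1.778200, -0.146000) → (-1.126616, -1.717520)
(p(1.32), q(1.32)) ≈ (-1.1266, -1.7175)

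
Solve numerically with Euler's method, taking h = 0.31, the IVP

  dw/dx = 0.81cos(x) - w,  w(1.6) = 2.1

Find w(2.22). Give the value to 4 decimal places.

Euler: w_{n+1} = w_n + h·f(x_n, w_n).
x=1.600000, w=2.100000: f=-2.123652 → w ← 2.100000 + 0.31·(-2.123652) = 1.441668
x=1.910000, w=1.441668: f=-1.711184 → w ← 1.441668 + 0.31·(-1.711184) = 0.911201
w(2.22) ≈ 0.9112

0.9112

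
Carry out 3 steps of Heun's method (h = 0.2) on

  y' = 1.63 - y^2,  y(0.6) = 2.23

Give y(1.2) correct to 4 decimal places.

Heun: k1 = f(t_n, y_n); k2 = f(t_n + h, y_n + h·k1); y_{n+1} = y_n + (h/2)·(k1 + k2).
t=0.600000, y=2.230000:
  k1 = f(0.600000, 2.230000) = -3.342900
  k2 = f(0.800000, 1.561420) = -0.808032
  y ← 2.230000 + (0.2/2)·(-3.342900 + (-0.808032)) = 1.814907
t=0.800000, y=1.814907:
  k1 = f(0.800000, 1.814907) = -1.663887
  k2 = f(1.000000, 1.482129) = -0.566708
  y ← 1.814907 + (0.2/2)·(-1.663887 + (-0.566708)) = 1.591847
t=1.000000, y=1.591847:
  k1 = f(1.000000, 1.591847) = -0.903978
  k2 = f(1.200000, 1.411052) = -0.361067
  y ← 1.591847 + (0.2/2)·(-0.903978 + (-0.361067)) = 1.465343
y(1.2) ≈ 1.4653

1.4653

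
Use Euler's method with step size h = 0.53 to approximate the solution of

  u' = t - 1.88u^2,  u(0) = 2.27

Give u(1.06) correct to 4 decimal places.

-10.7584

Euler: u_{n+1} = u_n + h·f(t_n, u_n).
t=0.000000, u=2.270000: f=-9.687452 → u ← 2.270000 + 0.53·(-9.687452) = -2.864350
t=0.530000, u=-2.864350: f=-14.894457 → u ← -2.864350 + 0.53·(-14.894457) = -10.758412
u(1.06) ≈ -10.7584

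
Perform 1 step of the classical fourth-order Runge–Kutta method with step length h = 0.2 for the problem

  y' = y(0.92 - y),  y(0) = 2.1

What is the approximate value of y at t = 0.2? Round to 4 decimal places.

RK4: k1 = f(t_n, y_n); k2 = f(t_n + h/2, y_n + (h/2)·k1); k3 = f(t_n + h/2, y_n + (h/2)·k2); k4 = f(t_n + h, y_n + h·k3); y_{n+1} = y_n + (h/6)·(k1 + 2k2 + 2k3 + k4).
t=0.000000, y=2.100000:
  k1 = f(0.000000, 2.100000) = -2.478000
  k2 = f(0.100000, 1.852200) = -1.726621
  k3 = f(0.100000, 1.927338) = -1.941481
  k4 = f(0.200000, 1.711704) = -1.355163
  y ← 2.100000 + (0.2/6)·(k1 + 2k2 + 2k3 + k4) = 1.727688
y(0.2) ≈ 1.7277

1.7277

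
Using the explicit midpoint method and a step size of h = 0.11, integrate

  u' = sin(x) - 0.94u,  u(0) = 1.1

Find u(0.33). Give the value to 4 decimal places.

0.8564

Midpoint: k1 = f(x_n, u_n); k2 = f(x_n + h/2, u_n + (h/2)·k1); u_{n+1} = u_n + h·k2.
x=0.000000, u=1.100000:
  k1 = f(0.000000, 1.100000) = -1.034000
  k2 = f(0.055000, 1.043130) = -0.925570
  u ← 1.100000 + 0.11·(-0.925570) = 0.998187
x=0.110000, u=0.998187:
  k1 = f(0.110000, 0.998187) = -0.828518
  k2 = f(0.165000, 0.952619) = -0.731209
  u ← 0.998187 + 0.11·(-0.731209) = 0.917754
x=0.220000, u=0.917754:
  k1 = f(0.220000, 0.917754) = -0.644459
  k2 = f(0.275000, 0.882309) = -0.557824
  u ← 0.917754 + 0.11·(-0.557824) = 0.856394
u(0.33) ≈ 0.8564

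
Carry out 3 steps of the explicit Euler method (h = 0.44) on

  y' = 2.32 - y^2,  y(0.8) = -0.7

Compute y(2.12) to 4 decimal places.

1.5889

Euler: y_{n+1} = y_n + h·f(x_n, y_n).
x=0.800000, y=-0.700000: f=1.830000 → y ← -0.700000 + 0.44·1.830000 = 0.105200
x=1.240000, y=0.105200: f=2.308933 → y ← 0.105200 + 0.44·2.308933 = 1.121131
x=1.680000, y=1.121131: f=1.063066 → y ← 1.121131 + 0.44·1.063066 = 1.588880
y(2.12) ≈ 1.5889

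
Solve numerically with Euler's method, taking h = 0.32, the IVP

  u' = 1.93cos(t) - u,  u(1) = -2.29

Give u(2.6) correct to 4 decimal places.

-0.7947

Euler: u_{n+1} = u_n + h·f(t_n, u_n).
t=1.000000, u=-2.290000: f=3.332783 → u ← -2.290000 + 0.32·3.332783 = -1.223509
t=1.320000, u=-1.223509: f=1.702488 → u ← -1.223509 + 0.32·1.702488 = -0.678713
t=1.640000, u=-0.678713: f=0.545257 → u ← -0.678713 + 0.32·0.545257 = -0.504231
t=1.960000, u=-0.504231: f=-0.228111 → u ← -0.504231 + 0.32·(-0.228111) = -0.577227
t=2.280000, u=-0.577227: f=-0.679647 → u ← -0.577227 + 0.32·(-0.679647) = -0.794713
u(2.6) ≈ -0.7947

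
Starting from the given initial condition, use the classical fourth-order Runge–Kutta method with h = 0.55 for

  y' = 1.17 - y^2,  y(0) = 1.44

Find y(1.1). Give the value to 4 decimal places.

RK4: k1 = f(s_n, y_n); k2 = f(s_n + h/2, y_n + (h/2)·k1); k3 = f(s_n + h/2, y_n + (h/2)·k2); k4 = f(s_n + h, y_n + h·k3); y_{n+1} = y_n + (h/6)·(k1 + 2k2 + 2k3 + k4).
s=0.000000, y=1.440000:
  k1 = f(0.000000, 1.440000) = -0.903600
  k2 = f(0.275000, 1.191510) = -0.249696
  k3 = f(0.275000, 1.371334) = -0.710556
  k4 = f(0.550000, 1.049194) = 0.069191
  y ← 1.440000 + (0.55/6)·(k1 + 2k2 + 2k3 + k4) = 1.187466
s=0.550000, y=1.187466:
  k1 = f(0.550000, 1.187466) = -0.240076
  k2 = f(0.825000, 1.121445) = -0.087640
  k3 = f(0.825000, 1.163365) = -0.183419
  k4 = f(1.100000, 1.086586) = -0.010669
  y ← 1.187466 + (0.55/6)·(k1 + 2k2 + 2k3 + k4) = 1.114787
y(1.1) ≈ 1.1148

1.1148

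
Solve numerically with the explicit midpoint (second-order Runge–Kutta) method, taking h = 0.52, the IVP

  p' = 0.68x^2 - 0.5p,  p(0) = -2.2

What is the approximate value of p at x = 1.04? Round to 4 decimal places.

-1.0961

Midpoint: k1 = f(x_n, p_n); k2 = f(x_n + h/2, p_n + (h/2)·k1); p_{n+1} = p_n + h·k2.
x=0.000000, p=-2.200000:
  k1 = f(0.000000, -2.200000) = 1.100000
  k2 = f(0.260000, -1.914000) = 1.002968
  p ← -2.200000 + 0.52·1.002968 = -1.678457
x=0.520000, p=-1.678457:
  k1 = f(0.520000, -1.678457) = 1.023100
  k2 = f(0.780000, -1.412451) = 1.119937
  p ← -1.678457 + 0.52·1.119937 = -1.096089
p(1.04) ≈ -1.0961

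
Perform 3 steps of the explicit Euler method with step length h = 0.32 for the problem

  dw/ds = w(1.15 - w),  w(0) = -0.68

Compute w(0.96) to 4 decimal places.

-3.6183

Euler: w_{n+1} = w_n + h·f(s_n, w_n).
s=0.000000, w=-0.680000: f=-1.244400 → w ← -0.680000 + 0.32·(-1.244400) = -1.078208
s=0.320000, w=-1.078208: f=-2.402472 → w ← -1.078208 + 0.32·(-2.402472) = -1.846999
s=0.640000, w=-1.846999: f=-5.535454 → w ← -1.846999 + 0.32·(-5.535454) = -3.618344
w(0.96) ≈ -3.6183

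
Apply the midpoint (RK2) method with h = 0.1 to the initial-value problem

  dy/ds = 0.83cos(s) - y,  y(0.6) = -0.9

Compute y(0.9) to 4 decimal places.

-0.5118

Midpoint: k1 = f(s_n, y_n); k2 = f(s_n + h/2, y_n + (h/2)·k1); y_{n+1} = y_n + h·k2.
s=0.600000, y=-0.900000:
  k1 = f(0.600000, -0.900000) = 1.585029
  k2 = f(0.650000, -0.820749) = 1.481498
  y ← -0.900000 + 0.1·1.481498 = -0.751850
s=0.700000, y=-0.751850:
  k1 = f(0.700000, -0.751850) = 1.386669
  k2 = f(0.750000, -0.682517) = 1.289818
  y ← -0.751850 + 0.1·1.289818 = -0.622868
s=0.800000, y=-0.622868:
  k1 = f(0.800000, -0.622868) = 1.201135
  k2 = f(0.850000, -0.562812) = 1.110598
  y ← -0.622868 + 0.1·1.110598 = -0.511809
y(0.9) ≈ -0.5118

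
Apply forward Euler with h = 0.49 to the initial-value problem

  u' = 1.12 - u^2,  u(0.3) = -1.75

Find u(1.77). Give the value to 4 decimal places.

-21.2690

Euler: u_{n+1} = u_n + h·f(x_n, u_n).
x=0.300000, u=-1.750000: f=-1.942500 → u ← -1.750000 + 0.49·(-1.942500) = -2.701825
x=0.790000, u=-2.701825: f=-6.179858 → u ← -2.701825 + 0.49·(-6.179858) = -5.729956
x=1.280000, u=-5.729956: f=-31.712391 → u ← -5.729956 + 0.49·(-31.712391) = -21.269027
u(1.77) ≈ -21.2690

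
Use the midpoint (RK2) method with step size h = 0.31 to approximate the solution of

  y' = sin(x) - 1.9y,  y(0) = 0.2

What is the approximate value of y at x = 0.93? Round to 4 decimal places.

Midpoint: k1 = f(x_n, y_n); k2 = f(x_n + h/2, y_n + (h/2)·k1); y_{n+1} = y_n + h·k2.
x=0.000000, y=0.200000:
  k1 = f(0.000000, 0.200000) = -0.380000
  k2 = f(0.155000, 0.141100) = -0.113710
  y ← 0.200000 + 0.31·(-0.113710) = 0.164750
x=0.310000, y=0.164750:
  k1 = f(0.310000, 0.164750) = -0.007966
  k2 = f(0.465000, 0.163515) = 0.137744
  y ← 0.164750 + 0.31·0.137744 = 0.207451
x=0.620000, y=0.207451:
  k1 = f(0.620000, 0.207451) = 0.186879
  k2 = f(0.775000, 0.236417) = 0.250524
  y ← 0.207451 + 0.31·0.250524 = 0.285113
y(0.93) ≈ 0.2851

0.2851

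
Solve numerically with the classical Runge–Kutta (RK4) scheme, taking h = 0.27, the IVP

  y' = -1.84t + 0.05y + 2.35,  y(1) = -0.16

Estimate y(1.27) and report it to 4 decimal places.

-0.0909

RK4: k1 = f(t_n, y_n); k2 = f(t_n + h/2, y_n + (h/2)·k1); k3 = f(t_n + h/2, y_n + (h/2)·k2); k4 = f(t_n + h, y_n + h·k3); y_{n+1} = y_n + (h/6)·(k1 + 2k2 + 2k3 + k4).
t=1.000000, y=-0.160000:
  k1 = f(1.000000, -0.160000) = 0.502000
  k2 = f(1.135000, -0.092230) = 0.256988
  k3 = f(1.135000, -0.125307) = 0.255335
  k4 = f(1.270000, -0.091060) = 0.008647
  y ← -0.160000 + (0.27/6)·(k1 + 2k2 + 2k3 + k4) = -0.090912
y(1.27) ≈ -0.0909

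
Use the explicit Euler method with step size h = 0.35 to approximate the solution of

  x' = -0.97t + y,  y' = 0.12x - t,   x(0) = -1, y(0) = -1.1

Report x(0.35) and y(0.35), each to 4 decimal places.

-1.3850, -1.1420

Euler on (x,y): x_{n+1} = x_n + h·x', y_{n+1} = y_n + h·y'.
0.000000: (-1.000000, -1.100000); f=(-1.100000, -0.120000) → (-1.385000, -1.142000)
(x(0.35), y(0.35)) ≈ (-1.3850, -1.1420)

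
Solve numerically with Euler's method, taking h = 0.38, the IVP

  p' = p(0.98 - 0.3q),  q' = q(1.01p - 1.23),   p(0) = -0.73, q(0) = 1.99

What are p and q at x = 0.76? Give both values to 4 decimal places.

-1.0998, 0.1063

Euler on (p,q): p_{n+1} = p_n + h·p', q_{n+1} = q_n + h·q'.
0.000000: (-0.730000, 1.990000); f=(-0.279590, -3.914927) → (-0.836244, 0.502328)
0.380000: (-0.836244, 0.502328); f=(-0.693499, -1.042132) → (-1.099774, 0.106317)
(p(0.76), q(0.76)) ≈ (-1.0998, 0.1063)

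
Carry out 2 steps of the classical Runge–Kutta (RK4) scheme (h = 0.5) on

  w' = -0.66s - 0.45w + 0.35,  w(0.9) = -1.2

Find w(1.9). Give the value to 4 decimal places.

RK4: k1 = f(s_n, w_n); k2 = f(s_n + h/2, w_n + (h/2)·k1); k3 = f(s_n + h/2, w_n + (h/2)·k2); k4 = f(s_n + h, w_n + h·k3); w_{n+1} = w_n + (h/6)·(k1 + 2k2 + 2k3 + k4).
s=0.900000, w=-1.200000:
  k1 = f(0.900000, -1.200000) = 0.296000
  k2 = f(1.150000, -1.126000) = 0.097700
  k3 = f(1.150000, -1.175575) = 0.120009
  k4 = f(1.400000, -1.139996) = -0.061002
  w ← -1.200000 + (0.5/6)·(k1 + 2k2 + 2k3 + k4) = -1.144132
s=1.400000, w=-1.144132:
  k1 = f(1.400000, -1.144132) = -0.059141
  k2 = f(1.650000, -1.158917) = -0.217487
  k3 = f(1.650000, -1.198504) = -0.199673
  k4 = f(1.900000, -1.243969) = -0.344214
  w ← -1.144132 + (0.5/6)·(k1 + 2k2 + 2k3 + k4) = -1.247272
w(1.9) ≈ -1.2473

-1.2473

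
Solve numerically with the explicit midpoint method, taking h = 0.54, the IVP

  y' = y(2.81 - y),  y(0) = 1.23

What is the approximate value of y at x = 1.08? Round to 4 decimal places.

Midpoint: k1 = f(x_n, y_n); k2 = f(x_n + h/2, y_n + (h/2)·k1); y_{n+1} = y_n + h·k2.
x=0.000000, y=1.230000:
  k1 = f(0.000000, 1.230000) = 1.943400
  k2 = f(0.270000, 1.754718) = 1.851722
  y ← 1.230000 + 0.54·1.851722 = 2.229930
x=0.540000, y=2.229930:
  k1 = f(0.540000, 2.229930) = 1.293515
  k2 = f(0.810000, 2.579179) = 0.595328
  y ← 2.229930 + 0.54·0.595328 = 2.551407
y(1.08) ≈ 2.5514

2.5514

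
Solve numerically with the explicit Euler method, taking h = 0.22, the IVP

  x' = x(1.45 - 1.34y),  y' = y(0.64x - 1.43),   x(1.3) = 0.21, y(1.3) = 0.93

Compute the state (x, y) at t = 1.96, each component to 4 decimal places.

Euler on (x,y): x_{n+1} = x_n + h·x', y_{n+1} = y_n + h·y'.
1.300000: (0.210000, 0.930000); f=(0.042798, -1.204908) → (0.219416, 0.664920)
1.520000: (0.219416, 0.664920); f=(0.122655, -0.857464) → (0.246400, 0.476278)
1.740000: (0.246400, 0.476278); f=(0.200024, -0.605971) → (0.290405, 0.342965)
(x(1.96), y(1.96)) ≈ (0.2904, 0.3430)

0.2904, 0.3430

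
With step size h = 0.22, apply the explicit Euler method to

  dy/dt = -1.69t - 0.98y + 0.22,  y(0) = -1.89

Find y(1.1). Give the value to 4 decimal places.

Euler: y_{n+1} = y_n + h·f(t_n, y_n).
t=0.000000, y=-1.890000: f=2.072200 → y ← -1.890000 + 0.22·2.072200 = -1.434116
t=0.220000, y=-1.434116: f=1.253634 → y ← -1.434116 + 0.22·1.253634 = -1.158317
t=0.440000, y=-1.158317: f=0.611550 → y ← -1.158317 + 0.22·0.611550 = -1.023776
t=0.660000, y=-1.023776: f=0.107900 → y ← -1.023776 + 0.22·0.107900 = -1.000038
t=0.880000, y=-1.000038: f=-0.287163 → y ← -1.000038 + 0.22·(-0.287163) = -1.063213
y(1.1) ≈ -1.0632

-1.0632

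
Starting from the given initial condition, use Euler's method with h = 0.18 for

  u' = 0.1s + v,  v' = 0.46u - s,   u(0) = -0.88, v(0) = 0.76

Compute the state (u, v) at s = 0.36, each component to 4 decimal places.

Euler on (u,v): u_{n+1} = u_n + h·u', v_{n+1} = v_n + h·v'.
0.000000: (-0.880000, 0.760000); f=(0.760000, -0.404800) → (-0.743200, 0.687136)
0.180000: (-0.743200, 0.687136); f=(0.705136, -0.521872) → (-0.616276, 0.593199)
(u(0.36), v(0.36)) ≈ (-0.6163, 0.5932)

-0.6163, 0.5932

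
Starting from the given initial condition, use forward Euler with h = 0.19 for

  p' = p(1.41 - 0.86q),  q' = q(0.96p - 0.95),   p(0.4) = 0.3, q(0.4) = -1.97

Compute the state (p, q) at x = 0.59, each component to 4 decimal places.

Euler on (p,q): p_{n+1} = p_n + h·p', q_{n+1} = q_n + h·q'.
0.400000: (0.300000, -1.970000); f=(0.931260, 1.304140) → (0.476939, -1.722213)
(p(0.59), q(0.59)) ≈ (0.4769, -1.7222)

0.4769, -1.7222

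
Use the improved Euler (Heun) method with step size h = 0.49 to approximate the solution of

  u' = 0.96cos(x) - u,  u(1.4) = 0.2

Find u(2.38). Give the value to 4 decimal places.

-0.1621

Heun: k1 = f(x_n, u_n); k2 = f(x_n + h, u_n + h·k1); u_{n+1} = u_n + (h/2)·(k1 + k2).
x=1.400000, u=0.200000:
  k1 = f(1.400000, 0.200000) = -0.036832
  k2 = f(1.890000, 0.181953) = -0.483211
  u ← 0.200000 + (0.49/2)·(-0.036832 + (-0.483211)) = 0.072590
x=1.890000, u=0.072590:
  k1 = f(1.890000, 0.072590) = -0.373848
  k2 = f(2.380000, -0.110596) = -0.584193
  u ← 0.072590 + (0.49/2)·(-0.373848 + (-0.584193)) = -0.162130
u(2.38) ≈ -0.1621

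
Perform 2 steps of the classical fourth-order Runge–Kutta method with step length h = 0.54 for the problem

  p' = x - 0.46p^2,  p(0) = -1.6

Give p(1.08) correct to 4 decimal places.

-4.8850

RK4: k1 = f(x_n, p_n); k2 = f(x_n + h/2, p_n + (h/2)·k1); k3 = f(x_n + h/2, p_n + (h/2)·k2); k4 = f(x_n + h, p_n + h·k3); p_{n+1} = p_n + (h/6)·(k1 + 2k2 + 2k3 + k4).
x=0.000000, p=-1.600000:
  k1 = f(0.000000, -1.600000) = -1.177600
  k2 = f(0.270000, -1.917952) = -1.422128
  k3 = f(0.270000, -1.983975) = -1.540631
  k4 = f(0.540000, -2.431941) = -2.180595
  p ← -1.600000 + (0.54/6)·(k1 + 2k2 + 2k3 + k4) = -2.435534
x=0.540000, p=-2.435534:
  k1 = f(0.540000, -2.435534) = -2.188641
  k2 = f(0.810000, -3.026467) = -3.403372
  k3 = f(0.810000, -3.354445) = -4.366058
  k4 = f(1.080000, -4.793206) = -9.488417
  p ← -2.435534 + (0.54/6)·(k1 + 2k2 + 2k3 + k4) = -4.884967
p(1.08) ≈ -4.8850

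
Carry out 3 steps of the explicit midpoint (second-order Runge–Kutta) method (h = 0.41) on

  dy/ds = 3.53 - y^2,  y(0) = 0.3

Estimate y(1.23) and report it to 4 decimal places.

1.7236

Midpoint: k1 = f(s_n, y_n); k2 = f(s_n + h/2, y_n + (h/2)·k1); y_{n+1} = y_n + h·k2.
s=0.000000, y=0.300000:
  k1 = f(0.000000, 0.300000) = 3.440000
  k2 = f(0.205000, 1.005200) = 2.519573
  y ← 0.300000 + 0.41·2.519573 = 1.333025
s=0.410000, y=1.333025:
  k1 = f(0.410000, 1.333025) = 1.753045
  k2 = f(0.615000, 1.692399) = 0.665785
  y ← 1.333025 + 0.41·0.665785 = 1.605997
s=0.820000, y=1.605997:
  k1 = f(0.820000, 1.605997) = 0.950774
  k2 = f(1.025000, 1.800906) = 0.286739
  y ← 1.605997 + 0.41·0.286739 = 1.723560
y(1.23) ≈ 1.7236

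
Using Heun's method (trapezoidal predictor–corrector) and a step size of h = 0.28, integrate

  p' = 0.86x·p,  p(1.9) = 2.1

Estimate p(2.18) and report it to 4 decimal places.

Heun: k1 = f(x_n, p_n); k2 = f(x_n + h, p_n + h·k1); p_{n+1} = p_n + (h/2)·(k1 + k2).
x=1.900000, p=2.100000:
  k1 = f(1.900000, 2.100000) = 3.431400
  k2 = f(2.180000, 3.060792) = 5.738373
  p ← 2.100000 + (0.28/2)·(3.431400 + 5.738373) = 3.383768
p(2.18) ≈ 3.3838

3.3838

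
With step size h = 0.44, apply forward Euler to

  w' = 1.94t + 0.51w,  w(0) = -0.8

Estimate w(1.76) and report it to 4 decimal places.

0.8116

Euler: w_{n+1} = w_n + h·f(t_n, w_n).
t=0.000000, w=-0.800000: f=-0.408000 → w ← -0.800000 + 0.44·(-0.408000) = -0.979520
t=0.440000, w=-0.979520: f=0.354045 → w ← -0.979520 + 0.44·0.354045 = -0.823740
t=0.880000, w=-0.823740: f=1.287092 → w ← -0.823740 + 0.44·1.287092 = -0.257420
t=1.320000, w=-0.257420: f=2.429516 → w ← -0.257420 + 0.44·2.429516 = 0.811567
w(1.76) ≈ 0.8116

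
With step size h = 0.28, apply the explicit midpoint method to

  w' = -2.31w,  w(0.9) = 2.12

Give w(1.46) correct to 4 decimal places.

0.6705

Midpoint: k1 = f(s_n, w_n); k2 = f(s_n + h/2, w_n + (h/2)·k1); w_{n+1} = w_n + h·k2.
s=0.900000, w=2.120000:
  k1 = f(0.900000, 2.120000) = -4.897200
  k2 = f(1.040000, 1.434392) = -3.313446
  w ← 2.120000 + 0.28·(-3.313446) = 1.192235
s=1.180000, w=1.192235:
  k1 = f(1.180000, 1.192235) = -2.754063
  k2 = f(1.320000, 0.806666) = -1.863399
  w ← 1.192235 + 0.28·(-1.863399) = 0.670483
w(1.46) ≈ 0.6705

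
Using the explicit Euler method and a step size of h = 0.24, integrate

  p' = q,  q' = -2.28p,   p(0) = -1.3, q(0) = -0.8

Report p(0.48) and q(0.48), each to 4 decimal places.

Euler on (p,q): p_{n+1} = p_n + h·p', q_{n+1} = q_n + h·q'.
0.000000: (-1.300000, -0.800000); f=(-0.800000, 2.964000) → (-1.492000, -0.088640)
0.240000: (-1.492000, -0.088640); f=(-0.088640, 3.401760) → (-1.513274, 0.727782)
(p(0.48), q(0.48)) ≈ (-1.5133, 0.7278)

-1.5133, 0.7278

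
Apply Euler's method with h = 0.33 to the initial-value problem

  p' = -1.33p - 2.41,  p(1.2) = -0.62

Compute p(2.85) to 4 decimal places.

Euler: p_{n+1} = p_n + h·f(x_n, p_n).
x=1.200000, p=-0.620000: f=-1.585400 → p ← -0.620000 + 0.33·(-1.585400) = -1.143182
x=1.530000, p=-1.143182: f=-0.889568 → p ← -1.143182 + 0.33·(-0.889568) = -1.436739
x=1.860000, p=-1.436739: f=-0.499137 → p ← -1.436739 + 0.33·(-0.499137) = -1.601454
x=2.190000, p=-1.601454: f=-0.280066 → p ← -1.601454 + 0.33·(-0.280066) = -1.693876
x=2.520000, p=-1.693876: f=-0.157145 → p ← -1.693876 + 0.33·(-0.157145) = -1.745734
p(2.85) ≈ -1.7457

-1.7457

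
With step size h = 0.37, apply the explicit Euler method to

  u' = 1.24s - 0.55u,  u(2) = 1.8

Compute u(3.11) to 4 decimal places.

Euler: u_{n+1} = u_n + h·f(s_n, u_n).
s=2.000000, u=1.800000: f=1.490000 → u ← 1.800000 + 0.37·1.490000 = 2.351300
s=2.370000, u=2.351300: f=1.645585 → u ← 2.351300 + 0.37·1.645585 = 2.960166
s=2.740000, u=2.960166: f=1.769508 → u ← 2.960166 + 0.37·1.769508 = 3.614885
u(3.11) ≈ 3.6149

3.6149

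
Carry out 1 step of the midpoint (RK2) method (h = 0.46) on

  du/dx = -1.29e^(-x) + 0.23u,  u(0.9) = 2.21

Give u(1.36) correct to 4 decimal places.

Midpoint: k1 = f(x_n, u_n); k2 = f(x_n + h/2, u_n + (h/2)·k1); u_{n+1} = u_n + h·k2.
x=0.900000, u=2.210000:
  k1 = f(0.900000, 2.210000) = -0.016175
  k2 = f(1.130000, 2.206280) = 0.090731
  u ← 2.210000 + 0.46·0.090731 = 2.251736
u(1.36) ≈ 2.2517

2.2517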